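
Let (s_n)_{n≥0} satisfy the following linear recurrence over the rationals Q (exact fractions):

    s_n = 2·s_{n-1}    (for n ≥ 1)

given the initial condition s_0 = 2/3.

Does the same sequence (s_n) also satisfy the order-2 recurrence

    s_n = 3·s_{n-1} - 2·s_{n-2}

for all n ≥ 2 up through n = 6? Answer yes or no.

yes

Terms s_0..s_6: 2/3, 4/3, 8/3, 16/3, 32/3, 64/3, 128/3
n=2: candidate gives 8/3, actual s_2 = 8/3 ✓
n=3: candidate gives 16/3, actual s_3 = 16/3 ✓
n=4: candidate gives 32/3, actual s_4 = 32/3 ✓
n=5: candidate gives 64/3, actual s_5 = 64/3 ✓
n=6: candidate gives 128/3, actual s_6 = 128/3 ✓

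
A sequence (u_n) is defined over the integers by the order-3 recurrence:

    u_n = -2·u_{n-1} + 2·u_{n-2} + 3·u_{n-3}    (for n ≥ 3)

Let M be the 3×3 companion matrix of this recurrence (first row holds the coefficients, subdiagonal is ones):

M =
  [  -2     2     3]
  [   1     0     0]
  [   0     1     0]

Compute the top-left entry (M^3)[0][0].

(M^3)[0][0] is the top entry after applying M 3 times to the unit state (1, 0, 0). Equivalently it is h_{5} for the auxiliary sequence (h_n) obeying the same recurrence with h_2 = 1 and h_i = 0 for 0 ≤ i < 2:
h_3 = -2·1 + 2·0 + 3·0 = -2
h_4 = -2·-2 + 2·1 + 3·0 = 6
h_5 = -2·6 + 2·-2 + 3·1 = -13

-13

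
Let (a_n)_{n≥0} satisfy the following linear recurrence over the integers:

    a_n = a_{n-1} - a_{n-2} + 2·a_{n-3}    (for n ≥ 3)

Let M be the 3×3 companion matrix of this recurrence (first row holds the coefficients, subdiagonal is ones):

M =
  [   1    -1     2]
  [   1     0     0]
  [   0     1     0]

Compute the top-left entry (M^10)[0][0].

(M^10)[0][0] is the top entry after applying M 10 times to the unit state (1, 0, 0). Equivalently it is h_{12} for the auxiliary sequence (h_n) obeying the same recurrence with h_2 = 1 and h_i = 0 for 0 ≤ i < 2:
h_3 = 1·1 + -1·0 + 2·0 = 1
h_4 = 1·1 + -1·1 + 2·0 = 0
h_5 = 1·0 + -1·1 + 2·1 = 1
h_6 = 1·1 + -1·0 + 2·1 = 3
h_7 = 1·3 + -1·1 + 2·0 = 2
h_8 = 1·2 + -1·3 + 2·1 = 1
h_9 = 1·1 + -1·2 + 2·3 = 5
h_10 = 1·5 + -1·1 + 2·2 = 8
h_11 = 1·8 + -1·5 + 2·1 = 5
h_12 = 1·5 + -1·8 + 2·5 = 7

7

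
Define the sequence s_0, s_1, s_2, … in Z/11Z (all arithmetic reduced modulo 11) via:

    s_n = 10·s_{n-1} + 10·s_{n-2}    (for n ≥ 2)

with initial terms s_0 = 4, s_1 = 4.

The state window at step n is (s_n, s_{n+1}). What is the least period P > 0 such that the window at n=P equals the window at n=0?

3

n=0: window = (4, 4)
n=1: window = (4, 3)
n=2: window = (3, 4)
n=3: window = (4, 4)
window at n=3 equals window at n=0 → period = 3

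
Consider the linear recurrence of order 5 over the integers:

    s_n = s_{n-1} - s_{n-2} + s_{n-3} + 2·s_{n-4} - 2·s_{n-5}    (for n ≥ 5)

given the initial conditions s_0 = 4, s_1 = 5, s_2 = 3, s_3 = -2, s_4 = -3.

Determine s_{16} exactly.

s_5 = 1·-3 + -1·-2 + 1·3 + 2·5 + -2·4 = 4
s_6 = 1·4 + -1·-3 + 1·-2 + 2·3 + -2·5 = 1
s_7 = 1·1 + -1·4 + 1·-3 + 2·-2 + -2·3 = -16
s_8 = 1·-16 + -1·1 + 1·4 + 2·-3 + -2·-2 = -15
s_9 = 1·-15 + -1·-16 + 1·1 + 2·4 + -2·-3 = 16
s_10 = 1·16 + -1·-15 + 1·-16 + 2·1 + -2·4 = 9
s_11 = 1·9 + -1·16 + 1·-15 + 2·-16 + -2·1 = -56
s_12 = 1·-56 + -1·9 + 1·16 + 2·-15 + -2·-16 = -47
s_13 = 1·-47 + -1·-56 + 1·9 + 2·16 + -2·-15 = 80
s_14 = 1·80 + -1·-47 + 1·-56 + 2·9 + -2·16 = 57
s_15 = 1·57 + -1·80 + 1·-47 + 2·-56 + -2·9 = -200
s_16 = 1·-200 + -1·57 + 1·80 + 2·-47 + -2·-56 = -159

-159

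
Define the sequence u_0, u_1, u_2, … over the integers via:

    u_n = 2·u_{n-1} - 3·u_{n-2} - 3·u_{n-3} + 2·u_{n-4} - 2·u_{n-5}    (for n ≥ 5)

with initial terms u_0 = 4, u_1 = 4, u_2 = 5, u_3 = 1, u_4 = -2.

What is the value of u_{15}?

31261

u_5 = 2·-2 + -3·1 + -3·5 + 2·4 + -2·4 = -22
u_6 = 2·-22 + -3·-2 + -3·1 + 2·5 + -2·4 = -39
u_7 = 2·-39 + -3·-22 + -3·-2 + 2·1 + -2·5 = -14
u_8 = 2·-14 + -3·-39 + -3·-22 + 2·-2 + -2·1 = 149
u_9 = 2·149 + -3·-14 + -3·-39 + 2·-22 + -2·-2 = 417
u_10 = 2·417 + -3·149 + -3·-14 + 2·-39 + -2·-22 = 395
u_11 = 2·395 + -3·417 + -3·149 + 2·-14 + -2·-39 = -858
u_12 = 2·-858 + -3·395 + -3·417 + 2·149 + -2·-14 = -3826
u_13 = 2·-3826 + -3·-858 + -3·395 + 2·417 + -2·149 = -5727
u_14 = 2·-5727 + -3·-3826 + -3·-858 + 2·395 + -2·417 = 2554
u_15 = 2·2554 + -3·-5727 + -3·-3826 + 2·-858 + -2·395 = 31261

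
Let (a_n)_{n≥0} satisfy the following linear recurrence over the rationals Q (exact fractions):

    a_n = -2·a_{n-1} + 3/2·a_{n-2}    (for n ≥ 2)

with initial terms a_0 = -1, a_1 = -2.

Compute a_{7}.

-685/2

a_2 = -2·-2 + 3/2·-1 = 5/2
a_3 = -2·5/2 + 3/2·-2 = -8
a_4 = -2·-8 + 3/2·5/2 = 79/4
a_5 = -2·79/4 + 3/2·-8 = -103/2
a_6 = -2·-103/2 + 3/2·79/4 = 1061/8
a_7 = -2·1061/8 + 3/2·-103/2 = -685/2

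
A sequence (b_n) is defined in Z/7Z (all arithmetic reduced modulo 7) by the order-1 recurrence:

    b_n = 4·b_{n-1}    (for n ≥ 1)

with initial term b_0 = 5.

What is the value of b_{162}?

5

b_1 = 4·5 = 6
b_2 = 4·6 = 3
b_3 = 4·3 = 5
(b_3) = (5) = (b_0), so the sequence has period 3.
162 ≡ 0 (mod 3), hence b_162 = b_0 = 5.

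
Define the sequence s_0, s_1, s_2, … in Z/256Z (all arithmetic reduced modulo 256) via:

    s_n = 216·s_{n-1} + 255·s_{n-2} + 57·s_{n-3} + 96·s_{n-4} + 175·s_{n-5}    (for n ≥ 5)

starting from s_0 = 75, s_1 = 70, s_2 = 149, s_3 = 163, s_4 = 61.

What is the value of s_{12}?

s_5 = 216·61 + 255·163 + 57·149 + 96·70 + 175·75 = 135
s_6 = 216·135 + 255·61 + 57·163 + 96·149 + 175·70 = 176
s_7 = 216·176 + 255·135 + 57·61 + 96·163 + 175·149 = 137
s_8 = 216·137 + 255·176 + 57·135 + 96·61 + 175·163 = 68
s_9 = 216·68 + 255·137 + 57·176 + 96·135 + 175·61 = 90
s_10 = 216·90 + 255·68 + 57·137 + 96·176 + 175·135 = 118
s_11 = 216·118 + 255·90 + 57·68 + 96·137 + 175·176 = 10
s_12 = 216·10 + 255·118 + 57·90 + 96·68 + 175·137 = 43

43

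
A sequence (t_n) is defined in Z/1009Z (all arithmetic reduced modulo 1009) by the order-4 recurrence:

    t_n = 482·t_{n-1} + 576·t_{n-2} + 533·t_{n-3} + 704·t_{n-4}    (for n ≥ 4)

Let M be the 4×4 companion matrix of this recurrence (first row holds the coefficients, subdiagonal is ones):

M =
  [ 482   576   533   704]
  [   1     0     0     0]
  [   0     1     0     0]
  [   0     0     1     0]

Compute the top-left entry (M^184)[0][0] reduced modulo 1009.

745

(M^184)[0][0] is the top entry after applying M 184 times to the unit state (1, 0, 0, 0). Equivalently it is h_{187} for the auxiliary sequence (h_n) obeying the same recurrence with h_3 = 1 and h_i = 0 for 0 ≤ i < 3:
h_4 = 482·1 + 576·0 + 533·0 + 704·0 = 482
h_5 = 482·482 + 576·1 + 533·0 + 704·0 = 830
h_6 = 482·830 + 576·482 + 533·1 + 704·0 = 177
h_7 = 482·177 + 576·830 + 533·482 + 704·1 = 687
h_8 = 482·687 + 576·177 + 533·830 + 704·482 = 977
h_9 = 482·977 + 576·687 + 533·177 + 704·830 = 508
Continuing the recurrence:
  h_10 = 813;  h_11 = 806;  h_12 = 161;  h_13 = 939;  h_14 = 487;  h_15 = 91
  h_16 = 844;  h_17 = 548;  h_18 = 452;  h_19 = 86;  h_20 = 471;  h_21 = 211
  h_22 = 474;  h_23 = 696;  h_24 = 156;  h_25 = 453;  h_26 = 839;  h_27 = 415
  h_28 = 342;  h_29 = 552;  h_30 = 540;  h_31 = 291;  h_32 = 493;  h_33 = 22
  h_34 = 437;  h_35 = 783;  h_36 = 105;  h_37 = 340;  h_38 = 887;  h_39 = 600
  h_40 = 847;  h_41 = 917;  h_42 = 401;  h_43 = 96;  h_44 = 147;  h_45 = 667
  h_46 = 41;  h_47 = 993;  h_48 = 673;  h_49 = 400;  h_50 = 429;  h_51 = 630
  h_52 = 722;  h_53 = 251;  h_54 = 184;  h_55 = 142;  h_56 = 218;  h_57 = 531
  h_58 = 503;  h_59 = 651;  h_60 = 735;  h_61 = 947;  h_62 = 815;  h_63 = 413
  h_64 = 622;  h_65 = 159;  h_66 = 846;  h_67 = 635;  h_68 = 265;  h_69 = 930
  h_70 = 250;  h_71 = 368;  h_72 = 680;  h_73 = 863;  h_74 = 269;  h_75 = 125
  h_76 = 606;  h_77 = 76;  h_78 = 974;  h_79 = 1007;  h_80 = 30;  h_81 = 734
  h_82 = 284;  h_83 = 133;  h_84 = 326;  h_85 = 811;  h_86 = 934;  h_87 = 148
  h_88 = 756;  h_89 = 870;  h_90 = 23;  h_91 = 256;  h_92 = 476;  h_93 = 699
  h_94 = 930;  h_95 = 359;  h_96 = 762;  h_97 = 931;  h_98 = 259;  h_99 = 204
  h_100 = 771;  h_101 = 158;  h_102 = 84;  h_103 = 944;  h_104 = 310;  h_105 = 599
  h_106 = 386;  h_107 = 750;  h_108 = 344;  h_109 = 316;  h_110 = 842;  h_111 = 629
  h_112 = 82;  h_113 = 511;  h_114 = 669;  h_115 = 479;  h_116 = 880;  h_117 = 758
  h_118 = 263;  h_119 = 417;  h_120 = 749;  h_121 = 654;  h_122 = 778;  h_123 = 606
  h_124 = 689;  h_125 = 366;  h_126 = 107;  h_127 = 837;  h_128 = 994;  h_129 = 539
  h_130 = 722;  h_131 = 669;  h_132 = 3;  h_133 = 812;  h_134 = 763;  h_135 = 389
  h_136 = 426;  h_137 = 168;  h_138 = 292;  h_139 = 847;  h_140 = 281;  h_141 = 221
  h_142 = 144;  h_143 = 359;  h_144 = 505;  h_145 = 446;  h_146 = 456;  h_147 = 688
  h_148 = 926;  h_149 = 169;  h_150 = 952;  h_151 = 438;  h_152 = 57;  h_153 = 72
  h_154 = 540;  h_155 = 779;  h_156 = 200;  h_157 = 737;  h_158 = 515;  h_159 = 923
  h_160 = 780;  h_161 = 786;  h_162 = 648;  h_163 = 278;  h_164 = 144;  h_165 = 202
  h_166 = 681;  h_167 = 668;  h_168 = 39;  h_169 = 647;  h_170 = 355;  h_171 = 616
  h_172 = 914;  h_173 = 224;  h_174 = 871;  h_175 = 568;  h_176 = 604;  h_177 = 174
  h_178 = 685;  h_179 = 929;  h_180 = 164;  h_181 = 934;  h_182 = 477;  h_183 = 871
  h_184 = 188;  h_185 = 679
h_186 = 482·679 + 576·188 + 533·871 + 704·477 = 601
h_187 = 482·601 + 576·679 + 533·188 + 704·871 = 745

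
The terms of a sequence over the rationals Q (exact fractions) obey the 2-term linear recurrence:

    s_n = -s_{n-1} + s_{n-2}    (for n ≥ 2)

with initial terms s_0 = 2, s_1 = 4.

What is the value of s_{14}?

s_2 = -1·4 + 1·2 = -2
s_3 = -1·-2 + 1·4 = 6
s_4 = -1·6 + 1·-2 = -8
s_5 = -1·-8 + 1·6 = 14
s_6 = -1·14 + 1·-8 = -22
s_7 = -1·-22 + 1·14 = 36
s_8 = -1·36 + 1·-22 = -58
s_9 = -1·-58 + 1·36 = 94
s_10 = -1·94 + 1·-58 = -152
s_11 = -1·-152 + 1·94 = 246
s_12 = -1·246 + 1·-152 = -398
s_13 = -1·-398 + 1·246 = 644
s_14 = -1·644 + 1·-398 = -1042

-1042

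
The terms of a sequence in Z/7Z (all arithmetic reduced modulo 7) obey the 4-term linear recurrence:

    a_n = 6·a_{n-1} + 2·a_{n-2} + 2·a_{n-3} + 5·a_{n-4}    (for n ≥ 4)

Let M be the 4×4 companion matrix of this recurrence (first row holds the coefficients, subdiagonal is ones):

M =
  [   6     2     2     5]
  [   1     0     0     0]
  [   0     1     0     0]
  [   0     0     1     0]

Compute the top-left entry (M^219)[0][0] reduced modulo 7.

4

(M^219)[0][0] is the top entry after applying M 219 times to the unit state (1, 0, 0, 0). Equivalently it is h_{222} for the auxiliary sequence (h_n) obeying the same recurrence with h_3 = 1 and h_i = 0 for 0 ≤ i < 3:
h_4 = 6·1 + 2·0 + 2·0 + 5·0 = 6
h_5 = 6·6 + 2·1 + 2·0 + 5·0 = 3
h_6 = 6·3 + 2·6 + 2·1 + 5·0 = 4
h_7 = 6·4 + 2·3 + 2·6 + 5·1 = 5
h_8 = 6·5 + 2·4 + 2·3 + 5·6 = 4
h_9 = 6·4 + 2·5 + 2·4 + 5·3 = 1
h_10 = 6·1 + 2·4 + 2·5 + 5·4 = 2
h_11 = 6·2 + 2·1 + 2·4 + 5·5 = 5
h_12 = 6·5 + 2·2 + 2·1 + 5·4 = 0
h_13 = 6·0 + 2·5 + 2·2 + 5·1 = 5
h_14 = 6·5 + 2·0 + 2·5 + 5·2 = 1
h_15 = 6·1 + 2·5 + 2·0 + 5·5 = 6
h_16 = 6·6 + 2·1 + 2·5 + 5·0 = 6
h_17 = 6·6 + 2·6 + 2·1 + 5·5 = 5
h_18 = 6·5 + 2·6 + 2·6 + 5·1 = 3
h_19 = 6·3 + 2·5 + 2·6 + 5·6 = 0
h_20 = 6·0 + 2·3 + 2·5 + 5·6 = 4
h_21 = 6·4 + 2·0 + 2·3 + 5·5 = 6
h_22 = 6·6 + 2·4 + 2·0 + 5·3 = 3
h_23 = 6·3 + 2·6 + 2·4 + 5·0 = 3
h_24 = 6·3 + 2·3 + 2·6 + 5·4 = 0
h_25 = 6·0 + 2·3 + 2·3 + 5·6 = 0
h_26 = 6·0 + 2·0 + 2·3 + 5·3 = 0
h_27 = 6·0 + 2·0 + 2·0 + 5·3 = 1
(h_24, h_25, h_26, h_27) = (0, 0, 0, 1) = (h_0, h_1, h_2, h_3), so the sequence has period 24.
222 ≡ 6 (mod 24), hence h_222 = h_6 = 4.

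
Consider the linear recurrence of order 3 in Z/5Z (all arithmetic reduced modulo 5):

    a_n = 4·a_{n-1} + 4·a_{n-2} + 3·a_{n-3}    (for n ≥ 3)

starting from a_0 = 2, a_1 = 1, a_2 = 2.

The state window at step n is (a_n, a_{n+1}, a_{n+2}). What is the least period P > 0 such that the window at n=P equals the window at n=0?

n=0: window = (2, 1, 2)
n=1: window = (1, 2, 3)
n=2: window = (2, 3, 3)
n=3: window = (3, 3, 0)
n=4: window = (3, 0, 1)
n=5: window = (0, 1, 3)
n=6: window = (1, 3, 1)
n=7: window = (3, 1, 4)
n=8: window = (1, 4, 4)
n=9: window = (4, 4, 0)
n=10: window = (4, 0, 3)
n=11: window = (0, 3, 4)
n=12: window = (3, 4, 3)
n=13: window = (4, 3, 2)
n=14: window = (3, 2, 2)
n=15: window = (2, 2, 0)
n=16: window = (2, 0, 4)
n=17: window = (0, 4, 2)
n=18: window = (4, 2, 4)
n=19: window = (2, 4, 1)
n=20: window = (4, 1, 1)
n=21: window = (1, 1, 0)
n=22: window = (1, 0, 2)
n=23: window = (0, 2, 1)
n=24: window = (2, 1, 2)
window at n=24 equals window at n=0 → period = 24

24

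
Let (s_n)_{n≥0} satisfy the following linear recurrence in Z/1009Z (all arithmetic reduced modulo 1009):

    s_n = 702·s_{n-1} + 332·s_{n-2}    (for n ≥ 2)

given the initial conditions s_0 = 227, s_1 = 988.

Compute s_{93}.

644

s_2 = 702·988 + 332·227 = 82
s_3 = 702·82 + 332·988 = 142
s_4 = 702·142 + 332·82 = 783
s_5 = 702·783 + 332·142 = 491
s_6 = 702·491 + 332·783 = 247
s_7 = 702·247 + 332·491 = 409
s_8 = 702·409 + 332·247 = 837
s_9 = 702·837 + 332·409 = 918
s_10 = 702·918 + 332·837 = 94
s_11 = 702·94 + 332·918 = 461
s_12 = 702·461 + 332·94 = 671
s_13 = 702·671 + 332·461 = 532
s_14 = 702·532 + 332·671 = 926
s_15 = 702·926 + 332·532 = 305
s_16 = 702·305 + 332·926 = 898
s_17 = 702·898 + 332·305 = 131
s_18 = 702·131 + 332·898 = 624
s_19 = 702·624 + 332·131 = 247
s_20 = 702·247 + 332·624 = 169
s_21 = 702·169 + 332·247 = 860
s_22 = 702·860 + 332·169 = 951
s_23 = 702·951 + 332·860 = 626
s_24 = 702·626 + 332·951 = 452
s_25 = 702·452 + 332·626 = 456
s_26 = 702·456 + 332·452 = 991
s_27 = 702·991 + 332·456 = 523
s_28 = 702·523 + 332·991 = 957
s_29 = 702·957 + 332·523 = 917
s_30 = 702·917 + 332·957 = 890
s_31 = 702·890 + 332·917 = 944
s_32 = 702·944 + 332·890 = 627
s_33 = 702·627 + 332·944 = 848
s_34 = 702·848 + 332·627 = 296
s_35 = 702·296 + 332·848 = 972
s_36 = 702·972 + 332·296 = 659
s_37 = 702·659 + 332·972 = 320
s_38 = 702·320 + 332·659 = 477
s_39 = 702·477 + 332·320 = 161
s_40 = 702·161 + 332·477 = 974
s_41 = 702·974 + 332·161 = 630
s_42 = 702·630 + 332·974 = 806
s_43 = 702·806 + 332·630 = 60
s_44 = 702·60 + 332·806 = 958
s_45 = 702·958 + 332·60 = 262
s_46 = 702·262 + 332·958 = 507
s_47 = 702·507 + 332·262 = 956
s_48 = 702·956 + 332·507 = 957
s_49 = 702·957 + 332·956 = 386
s_50 = 702·386 + 332·957 = 449
s_51 = 702·449 + 332·386 = 399
s_52 = 702·399 + 332·449 = 341
s_53 = 702·341 + 332·399 = 538
s_54 = 702·538 + 332·341 = 514
s_55 = 702·514 + 332·538 = 638
s_56 = 702·638 + 332·514 = 7
s_57 = 702·7 + 332·638 = 804
s_58 = 702·804 + 332·7 = 683
s_59 = 702·683 + 332·804 = 743
s_60 = 702·743 + 332·683 = 673
s_61 = 702·673 + 332·743 = 714
s_62 = 702·714 + 332·673 = 202
s_63 = 702·202 + 332·714 = 477
s_64 = 702·477 + 332·202 = 336
s_65 = 702·336 + 332·477 = 726
s_66 = 702·726 + 332·336 = 669
s_67 = 702·669 + 332·726 = 334
s_68 = 702·334 + 332·669 = 508
s_69 = 702·508 + 332·334 = 337
s_70 = 702·337 + 332·508 = 621
s_71 = 702·621 + 332·337 = 948
s_72 = 702·948 + 332·621 = 901
s_73 = 702·901 + 332·948 = 796
s_74 = 702·796 + 332·901 = 274
s_75 = 702·274 + 332·796 = 552
s_76 = 702·552 + 332·274 = 206
s_77 = 702·206 + 332·552 = 960
s_78 = 702·960 + 332·206 = 697
s_79 = 702·697 + 332·960 = 814
s_80 = 702·814 + 332·697 = 677
s_81 = 702·677 + 332·814 = 860
s_82 = 702·860 + 332·677 = 95
s_83 = 702·95 + 332·860 = 69
s_84 = 702·69 + 332·95 = 267
s_85 = 702·267 + 332·69 = 470
s_86 = 702·470 + 332·267 = 858
s_87 = 702·858 + 332·470 = 597
s_88 = 702·597 + 332·858 = 677
s_89 = 702·677 + 332·597 = 455
s_90 = 702·455 + 332·677 = 323
s_91 = 702·323 + 332·455 = 440
s_92 = 702·440 + 332·323 = 408
s_93 = 702·408 + 332·440 = 644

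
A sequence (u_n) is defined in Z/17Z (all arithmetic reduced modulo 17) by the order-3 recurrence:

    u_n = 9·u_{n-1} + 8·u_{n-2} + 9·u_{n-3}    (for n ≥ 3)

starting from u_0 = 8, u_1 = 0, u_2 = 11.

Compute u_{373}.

8

u_3 = 9·11 + 8·0 + 9·8 = 1
u_4 = 9·1 + 8·11 + 9·0 = 12
u_5 = 9·12 + 8·1 + 9·11 = 11
u_6 = 9·11 + 8·12 + 9·1 = 0
u_7 = 9·0 + 8·11 + 9·12 = 9
u_8 = 9·9 + 8·0 + 9·11 = 10
Continuing the recurrence:
  u_9 = 9;  u_10 = 4;  u_11 = 11;  u_12 = 8;  u_13 = 9;  u_14 = 6
  u_15 = 11;  u_16 = 7;  u_17 = 1;  u_18 = 11;  u_19 = 0;  u_20 = 12
  u_21 = 3;  u_22 = 4;  u_23 = 15;  u_24 = 7;  u_25 = 15;  u_26 = 3
  u_27 = 6;  u_28 = 9;  u_29 = 3;  u_30 = 0;  u_31 = 3;  u_32 = 3
  u_33 = 0;  u_34 = 0;  u_35 = 10;  u_36 = 5;  u_37 = 6;  u_38 = 14
  u_39 = 15;  u_40 = 12;  u_41 = 14;  u_42 = 0;  u_43 = 16;  u_44 = 15
  u_45 = 8;  u_46 = 13;  u_47 = 10;  u_48 = 11;  u_49 = 7;  u_50 = 3
  u_51 = 12;  u_52 = 8;  u_53 = 8;  u_54 = 6;  u_55 = 3;  u_56 = 11
  u_57 = 7;  u_58 = 8;  u_59 = 6;  u_60 = 11;  u_61 = 15;  u_62 = 5
  u_63 = 9;  u_64 = 1;  u_65 = 7;  u_66 = 16;  u_67 = 5;  u_68 = 15
  u_69 = 13;  u_70 = 10;  u_71 = 6;  u_72 = 13;  u_73 = 0;  u_74 = 5
  u_75 = 9;  u_76 = 2;  u_77 = 16;  u_78 = 3;  u_79 = 3;  u_80 = 8
  u_81 = 4;  u_82 = 8;  u_83 = 6;  u_84 = 1;  u_85 = 10;  u_86 = 16
  u_87 = 12;  u_88 = 3;  u_89 = 12;  u_90 = 2;  u_91 = 5;  u_92 = 16
  u_93 = 15;  u_94 = 2;  u_95 = 10;  u_96 = 3;  u_97 = 6;  u_98 = 15
  u_99 = 6;  u_100 = 7;  u_101 = 8;  u_102 = 12;  u_103 = 14;  u_104 = 5
  u_105 = 10;  u_106 = 1;  u_107 = 15;  u_108 = 12;  u_109 = 16;  u_110 = 1
  u_111 = 7;  u_112 = 11;  u_113 = 11;  u_114 = 12;  u_115 = 6;  u_116 = 11
  u_117 = 0;  u_118 = 6;  u_119 = 0;  u_120 = 14;  u_121 = 10;  u_122 = 15
  u_123 = 1;  u_124 = 15;  u_125 = 6;  u_126 = 13;  u_127 = 11;  u_128 = 2
  u_129 = 2;  u_130 = 14;  u_131 = 7;  u_132 = 6;  u_133 = 15;  u_134 = 8
  u_135 = 8;  u_136 = 16;  u_137 = 8;  u_138 = 0;  u_139 = 4;  u_140 = 6
  u_141 = 1;  u_142 = 8;  u_143 = 15;  u_144 = 4;  u_145 = 7;  u_146 = 9
  u_147 = 3;  u_148 = 9;  u_149 = 16;  u_150 = 5;  u_151 = 16;  u_152 = 5
  u_153 = 14;  u_154 = 4;  u_155 = 6;  u_156 = 8;  u_157 = 3;  u_158 = 9
  u_159 = 7;  u_160 = 9;  u_161 = 14;  u_162 = 6;  u_163 = 9;  u_164 = 0
  u_165 = 7;  u_166 = 8;  u_167 = 9;  u_168 = 4;  u_169 = 10;  u_170 = 16
  u_171 = 5;  u_172 = 8;  u_173 = 1;  u_174 = 16;  u_175 = 3;  u_176 = 11
  u_177 = 12;  u_178 = 2;  u_179 = 9;  u_180 = 1;  u_181 = 14;  u_182 = 11
  u_183 = 16;  u_184 = 1;  u_185 = 15;  u_186 = 15;  u_187 = 9;  u_188 = 13
  u_189 = 1;  u_190 = 7;  u_191 = 1;  u_192 = 6;  u_193 = 6;  u_194 = 9
  u_195 = 13;  u_196 = 5;  u_197 = 9;  u_198 = 0;  u_199 = 15;  u_200 = 12
  u_201 = 7;  u_202 = 5;  u_203 = 5;  u_204 = 12;  u_205 = 6;  u_206 = 8
  u_207 = 7;  u_208 = 11;  u_209 = 6;  u_210 = 1;  u_211 = 3;  u_212 = 4
  u_213 = 1;  u_214 = 0;  u_215 = 10;  u_216 = 14;  u_217 = 2;  u_218 = 16
  u_219 = 14;  u_220 = 0;  u_221 = 1;  u_222 = 16;  u_223 = 16;  u_224 = 9
  u_225 = 13;  u_226 = 10;  u_227 = 3;  u_228 = 3;  u_229 = 5;  u_230 = 11
  u_231 = 13;  u_232 = 12;  u_233 = 5;  u_234 = 3;  u_235 = 5;  u_236 = 12
  u_237 = 5;  u_238 = 16;  u_239 = 3;  u_240 = 13;  u_241 = 13;  u_242 = 10
  u_243 = 5;  u_244 = 4;  u_245 = 13;  u_246 = 7;  u_247 = 16;  u_248 = 11
  u_249 = 1;  u_250 = 3;  u_251 = 15;  u_252 = 15;  u_253 = 10;  u_254 = 5
  u_255 = 5;  u_256 = 5;  u_257 = 11;  u_258 = 14;  u_259 = 4;  u_260 = 9
  u_261 = 1;  u_262 = 15;  u_263 = 3;  u_264 = 3;  u_265 = 16;  u_266 = 8
  u_267 = 6;  u_268 = 7;  u_269 = 13;  u_270 = 6;  u_271 = 0;  u_272 = 12
  u_273 = 9;  u_274 = 7;  u_275 = 5;  u_276 = 12;  u_277 = 7;  u_278 = 0
  u_279 = 11;  u_280 = 9;  u_281 = 16;  u_282 = 9;  u_283 = 1;  u_284 = 4
  u_285 = 6;  u_286 = 10;  u_287 = 4;  u_288 = 0;  u_289 = 3;  u_290 = 12
  u_291 = 13;  u_292 = 2;  u_293 = 9;  u_294 = 10;  u_295 = 10;  u_296 = 13
  u_297 = 15;  u_298 = 6;  u_299 = 2;  u_300 = 14;  u_301 = 9;  u_302 = 7
  u_303 = 6;  u_304 = 4;  u_305 = 11;  u_306 = 15;  u_307 = 4;  u_308 = 0
  u_309 = 14;  u_310 = 9;  u_311 = 6;  u_312 = 14;  u_313 = 0;  u_314 = 13
  u_315 = 5;  u_316 = 13;  u_317 = 2;  u_318 = 14;  u_319 = 4;  u_320 = 13
  u_321 = 3;  u_322 = 14;  u_323 = 12;  u_324 = 9;  u_325 = 14;  u_326 = 0
  u_327 = 6;  u_328 = 10;  u_329 = 2;  u_330 = 16;  u_331 = 12;  u_332 = 16
  u_333 = 10;  u_334 = 3;  u_335 = 13;  u_336 = 10;  u_337 = 0;  u_338 = 10
  u_339 = 10;  u_340 = 0;  u_341 = 0;  u_342 = 5;  u_343 = 11;  u_344 = 3
  u_345 = 7;  u_346 = 16;  u_347 = 6;  u_348 = 7;  u_349 = 0;  u_350 = 8
  u_351 = 16;  u_352 = 4;  u_353 = 15;  u_354 = 5;  u_355 = 14;  u_356 = 12
  u_357 = 10;  u_358 = 6;  u_359 = 4;  u_360 = 4;  u_361 = 3;  u_362 = 10
  u_363 = 14;  u_364 = 12;  u_365 = 4;  u_366 = 3;  u_367 = 14;  u_368 = 16
  u_369 = 11;  u_370 = 13;  u_371 = 9
u_372 = 9·9 + 8·13 + 9·11 = 12
u_373 = 9·12 + 8·9 + 9·13 = 8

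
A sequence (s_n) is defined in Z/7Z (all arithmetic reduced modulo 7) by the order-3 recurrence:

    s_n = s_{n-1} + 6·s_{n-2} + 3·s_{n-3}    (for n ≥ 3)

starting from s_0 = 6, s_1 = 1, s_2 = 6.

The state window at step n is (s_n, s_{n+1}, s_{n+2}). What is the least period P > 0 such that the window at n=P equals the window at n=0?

n=0: window = (6, 1, 6)
n=1: window = (1, 6, 2)
n=2: window = (6, 2, 6)
n=3: window = (2, 6, 1)
n=4: window = (6, 1, 1)
n=5: window = (1, 1, 4)
n=6: window = (1, 4, 6)
n=7: window = (4, 6, 5)
n=8: window = (6, 5, 4)
n=9: window = (5, 4, 3)
n=10: window = (4, 3, 0)
n=11: window = (3, 0, 2)
n=12: window = (0, 2, 4)
n=13: window = (2, 4, 2)
n=14: window = (4, 2, 4)
n=15: window = (2, 4, 0)
n=16: window = (4, 0, 2)
n=17: window = (0, 2, 0)
n=18: window = (2, 0, 5)
n=19: window = (0, 5, 4)
n=20: window = (5, 4, 6)
n=21: window = (4, 6, 3)
n=22: window = (6, 3, 2)
n=23: window = (3, 2, 3)
n=24: window = (2, 3, 3)
n=25: window = (3, 3, 6)
n=26: window = (3, 6, 5)
n=27: window = (6, 5, 1)
n=28: window = (5, 1, 0)
n=29: window = (1, 0, 0)
n=30: window = (0, 0, 3)
n=31: window = (0, 3, 3)
n=32: window = (3, 3, 0)
n=33: window = (3, 0, 6)
n=34: window = (0, 6, 1)
n=35: window = (6, 1, 2)
n=36: window = (1, 2, 5)
n=37: window = (2, 5, 6)
n=38: window = (5, 6, 0)
n=39: window = (6, 0, 2)
n=40: window = (0, 2, 6)
…
n=46: window = (5, 6, 6)
n=47: window = (6, 6, 1)
n=48: window = (6, 1, 6)
window at n=48 equals window at n=0 → period = 48

48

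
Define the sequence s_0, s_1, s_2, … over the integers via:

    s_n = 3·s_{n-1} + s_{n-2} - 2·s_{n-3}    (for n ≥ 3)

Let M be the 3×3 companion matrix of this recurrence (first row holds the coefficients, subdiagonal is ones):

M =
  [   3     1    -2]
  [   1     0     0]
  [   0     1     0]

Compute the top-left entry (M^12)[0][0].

(M^12)[0][0] is the top entry after applying M 12 times to the unit state (1, 0, 0). Equivalently it is h_{14} for the auxiliary sequence (h_n) obeying the same recurrence with h_2 = 1 and h_i = 0 for 0 ≤ i < 2:
h_3 = 3·1 + 1·0 + -2·0 = 3
h_4 = 3·3 + 1·1 + -2·0 = 10
h_5 = 3·10 + 1·3 + -2·1 = 31
h_6 = 3·31 + 1·10 + -2·3 = 97
h_7 = 3·97 + 1·31 + -2·10 = 302
h_8 = 3·302 + 1·97 + -2·31 = 941
h_9 = 3·941 + 1·302 + -2·97 = 2931
h_10 = 3·2931 + 1·941 + -2·302 = 9130
h_11 = 3·9130 + 1·2931 + -2·941 = 28439
h_12 = 3·28439 + 1·9130 + -2·2931 = 88585
h_13 = 3·88585 + 1·28439 + -2·9130 = 275934
h_14 = 3·275934 + 1·88585 + -2·28439 = 859509

859509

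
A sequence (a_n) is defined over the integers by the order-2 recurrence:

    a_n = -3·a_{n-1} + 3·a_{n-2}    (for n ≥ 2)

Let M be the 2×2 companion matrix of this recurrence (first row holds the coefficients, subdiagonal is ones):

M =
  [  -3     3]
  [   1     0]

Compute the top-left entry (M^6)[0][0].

(M^6)[0][0] is the top entry after applying M 6 times to the unit state (1, 0). Equivalently it is h_{7} for the auxiliary sequence (h_n) obeying the same recurrence with h_1 = 1 and h_i = 0 for 0 ≤ i < 1:
h_2 = -3·1 + 3·0 = -3
h_3 = -3·-3 + 3·1 = 12
h_4 = -3·12 + 3·-3 = -45
h_5 = -3·-45 + 3·12 = 171
h_6 = -3·171 + 3·-45 = -648
h_7 = -3·-648 + 3·171 = 2457

2457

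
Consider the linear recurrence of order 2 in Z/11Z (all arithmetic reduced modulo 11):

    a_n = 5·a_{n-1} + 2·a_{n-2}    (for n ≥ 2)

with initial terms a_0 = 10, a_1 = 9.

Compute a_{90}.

6

a_2 = 5·9 + 2·10 = 10
a_3 = 5·10 + 2·9 = 2
a_4 = 5·2 + 2·10 = 8
a_5 = 5·8 + 2·2 = 0
a_6 = 5·0 + 2·8 = 5
a_7 = 5·5 + 2·0 = 3
a_8 = 5·3 + 2·5 = 3
a_9 = 5·3 + 2·3 = 10
a_10 = 5·10 + 2·3 = 1
a_11 = 5·1 + 2·10 = 3
a_12 = 5·3 + 2·1 = 6
a_13 = 5·6 + 2·3 = 3
a_14 = 5·3 + 2·6 = 5
a_15 = 5·5 + 2·3 = 9
a_16 = 5·9 + 2·5 = 0
a_17 = 5·0 + 2·9 = 7
a_18 = 5·7 + 2·0 = 2
a_19 = 5·2 + 2·7 = 2
a_20 = 5·2 + 2·2 = 3
a_21 = 5·3 + 2·2 = 8
a_22 = 5·8 + 2·3 = 2
a_23 = 5·2 + 2·8 = 4
a_24 = 5·4 + 2·2 = 2
a_25 = 5·2 + 2·4 = 7
a_26 = 5·7 + 2·2 = 6
a_27 = 5·6 + 2·7 = 0
a_28 = 5·0 + 2·6 = 1
a_29 = 5·1 + 2·0 = 5
a_30 = 5·5 + 2·1 = 5
a_31 = 5·5 + 2·5 = 2
a_32 = 5·2 + 2·5 = 9
a_33 = 5·9 + 2·2 = 5
a_34 = 5·5 + 2·9 = 10
a_35 = 5·10 + 2·5 = 5
a_36 = 5·5 + 2·10 = 1
a_37 = 5·1 + 2·5 = 4
a_38 = 5·4 + 2·1 = 0
a_39 = 5·0 + 2·4 = 8
a_40 = 5·8 + 2·0 = 7
a_41 = 5·7 + 2·8 = 7
a_42 = 5·7 + 2·7 = 5
a_43 = 5·5 + 2·7 = 6
a_44 = 5·6 + 2·5 = 7
a_45 = 5·7 + 2·6 = 3
a_46 = 5·3 + 2·7 = 7
a_47 = 5·7 + 2·3 = 8
a_48 = 5·8 + 2·7 = 10
a_49 = 5·10 + 2·8 = 0
a_50 = 5·0 + 2·10 = 9
a_51 = 5·9 + 2·0 = 1
a_52 = 5·1 + 2·9 = 1
a_53 = 5·1 + 2·1 = 7
a_54 = 5·7 + 2·1 = 4
a_55 = 5·4 + 2·7 = 1
a_56 = 5·1 + 2·4 = 2
a_57 = 5·2 + 2·1 = 1
a_58 = 5·1 + 2·2 = 9
a_59 = 5·9 + 2·1 = 3
a_60 = 5·3 + 2·9 = 0
a_61 = 5·0 + 2·3 = 6
a_62 = 5·6 + 2·0 = 8
a_63 = 5·8 + 2·6 = 8
a_64 = 5·8 + 2·8 = 1
a_65 = 5·1 + 2·8 = 10
a_66 = 5·10 + 2·1 = 8
a_67 = 5·8 + 2·10 = 5
a_68 = 5·5 + 2·8 = 8
a_69 = 5·8 + 2·5 = 6
a_70 = 5·6 + 2·8 = 2
a_71 = 5·2 + 2·6 = 0
a_72 = 5·0 + 2·2 = 4
a_73 = 5·4 + 2·0 = 9
a_74 = 5·9 + 2·4 = 9
a_75 = 5·9 + 2·9 = 8
a_76 = 5·8 + 2·9 = 3
a_77 = 5·3 + 2·8 = 9
a_78 = 5·9 + 2·3 = 7
a_79 = 5·7 + 2·9 = 9
a_80 = 5·9 + 2·7 = 4
a_81 = 5·4 + 2·9 = 5
a_82 = 5·5 + 2·4 = 0
a_83 = 5·0 + 2·5 = 10
a_84 = 5·10 + 2·0 = 6
a_85 = 5·6 + 2·10 = 6
a_86 = 5·6 + 2·6 = 9
a_87 = 5·9 + 2·6 = 2
a_88 = 5·2 + 2·9 = 6
a_89 = 5·6 + 2·2 = 1
a_90 = 5·1 + 2·6 = 6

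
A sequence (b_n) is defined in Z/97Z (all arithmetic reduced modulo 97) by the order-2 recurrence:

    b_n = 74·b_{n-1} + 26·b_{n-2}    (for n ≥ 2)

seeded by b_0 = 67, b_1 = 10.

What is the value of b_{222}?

b_2 = 74·10 + 26·67 = 57
b_3 = 74·57 + 26·10 = 16
b_4 = 74·16 + 26·57 = 47
b_5 = 74·47 + 26·16 = 14
b_6 = 74·14 + 26·47 = 27
b_7 = 74·27 + 26·14 = 34
Continuing the recurrence:
  b_8 = 17;  b_9 = 8;  b_10 = 64;  b_11 = 94;  b_12 = 84;  b_13 = 27
  b_14 = 11;  b_15 = 61;  b_16 = 47;  b_17 = 20;  b_18 = 83;  b_19 = 66
  b_20 = 58;  b_21 = 91;  b_22 = 94;  b_23 = 10;  b_24 = 80;  b_25 = 69
  b_26 = 8;  b_27 = 58;  b_28 = 38;  b_29 = 52;  b_30 = 83;  b_31 = 25
  b_32 = 31;  b_33 = 34;  b_34 = 24;  b_35 = 41;  b_36 = 69;  b_37 = 61
  b_38 = 3;  b_39 = 62;  b_40 = 10;  b_41 = 24;  b_42 = 96;  b_43 = 65
  b_44 = 31;  b_45 = 7;  b_46 = 63;  b_47 = 91;  b_48 = 30;  b_49 = 27
  b_50 = 62;  b_51 = 52;  b_52 = 28;  b_53 = 29;  b_54 = 61;  b_55 = 30
  b_56 = 23;  b_57 = 57;  b_58 = 63;  b_59 = 33;  b_60 = 6;  b_61 = 41
  b_62 = 86;  b_63 = 58;  b_64 = 29;  b_65 = 65;  b_66 = 35;  b_67 = 12
  b_68 = 52;  b_69 = 86;  b_70 = 53;  b_71 = 47;  b_72 = 6;  b_73 = 17
  b_74 = 56;  b_75 = 27;  b_76 = 59;  b_77 = 24;  b_78 = 12;  b_79 = 57
  b_80 = 68;  b_81 = 15;  b_82 = 65;  b_83 = 59;  b_84 = 42;  b_85 = 83
  b_86 = 56;  b_87 = 94;  b_88 = 70;  b_89 = 58;  b_90 = 1;  b_91 = 30
  b_92 = 15;  b_93 = 47;  b_94 = 85;  b_95 = 43;  b_96 = 57;  b_97 = 1
  b_98 = 4;  b_99 = 31;  b_100 = 70;  b_101 = 69;  b_102 = 39;  b_103 = 24
  b_104 = 74;  b_105 = 86;  b_106 = 43;  b_107 = 83;  b_108 = 82;  b_109 = 78
  b_110 = 47;  b_111 = 74;  b_112 = 5;  b_113 = 63;  b_114 = 39;  b_115 = 62
  b_116 = 73;  b_117 = 30;  b_118 = 44;  b_119 = 59;  b_120 = 78;  b_121 = 31
  b_122 = 54;  b_123 = 49;  b_124 = 83;  b_125 = 44;  b_126 = 79;  b_127 = 6
  b_128 = 73;  b_129 = 29;  b_130 = 67;  b_131 = 86;  b_132 = 55;  b_133 = 1
  b_134 = 49;  b_135 = 63;  b_136 = 19;  b_137 = 37;  b_138 = 31;  b_139 = 55
  b_140 = 26;  b_141 = 56;  b_142 = 67;  b_143 = 12;  b_144 = 11;  b_145 = 59
  b_146 = 93;  b_147 = 74;  b_148 = 37;  b_149 = 6;  b_150 = 48;  b_151 = 22
  b_152 = 63;  b_153 = 93;  b_154 = 81;  b_155 = 70;  b_156 = 11;  b_157 = 15
  b_158 = 38;  b_159 = 1;  b_160 = 92;  b_161 = 44;  b_162 = 22;  b_163 = 56
  b_164 = 60;  b_165 = 76;  b_166 = 6;  b_167 = 92;  b_168 = 77;  b_169 = 39
  b_170 = 38;  b_171 = 43;  b_172 = 96;  b_173 = 74;  b_174 = 18;  b_175 = 55
  b_176 = 76;  b_177 = 70;  b_178 = 75;  b_179 = 95;  b_180 = 56;  b_181 = 18
  b_182 = 72;  b_183 = 73;  b_184 = 96;  b_185 = 78;  b_186 = 23;  b_187 = 44
  b_188 = 71;  b_189 = 93;  b_190 = 95;  b_191 = 39;  b_192 = 21;  b_193 = 46
  b_194 = 70;  b_195 = 71;  b_196 = 90;  b_197 = 67;  b_198 = 23;  b_199 = 49
  b_200 = 53;  b_201 = 55;  b_202 = 16;  b_203 = 92;  b_204 = 46;  b_205 = 73
  b_206 = 2;  b_207 = 9;  b_208 = 39;  b_209 = 16;  b_210 = 64;  b_211 = 11
  b_212 = 53;  b_213 = 37;  b_214 = 42;  b_215 = 93;  b_216 = 20;  b_217 = 18
  b_218 = 9;  b_219 = 67;  b_220 = 51
b_221 = 74·51 + 26·67 = 84
b_222 = 74·84 + 26·51 = 73

73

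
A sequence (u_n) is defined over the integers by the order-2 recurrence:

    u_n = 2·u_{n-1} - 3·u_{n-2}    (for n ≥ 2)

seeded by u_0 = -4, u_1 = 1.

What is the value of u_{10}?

u_2 = 2·1 + -3·-4 = 14
u_3 = 2·14 + -3·1 = 25
u_4 = 2·25 + -3·14 = 8
u_5 = 2·8 + -3·25 = -59
u_6 = 2·-59 + -3·8 = -142
u_7 = 2·-142 + -3·-59 = -107
u_8 = 2·-107 + -3·-142 = 212
u_9 = 2·212 + -3·-107 = 745
u_10 = 2·745 + -3·212 = 854

854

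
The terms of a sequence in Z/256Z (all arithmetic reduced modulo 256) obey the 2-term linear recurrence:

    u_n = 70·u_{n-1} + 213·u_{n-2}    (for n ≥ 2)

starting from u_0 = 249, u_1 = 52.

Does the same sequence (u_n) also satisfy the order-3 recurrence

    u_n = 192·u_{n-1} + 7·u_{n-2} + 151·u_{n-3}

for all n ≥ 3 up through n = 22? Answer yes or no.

Terms u_0..u_22: 249, 52, 101, 226, 213, 72, 233, 158, 17, 28, 205, 90, 45, 48, 145, 150, 169, 4, 181, 210, 5, 24, 185
n=3: candidate gives 11, actual u_3 = 226 ✗

no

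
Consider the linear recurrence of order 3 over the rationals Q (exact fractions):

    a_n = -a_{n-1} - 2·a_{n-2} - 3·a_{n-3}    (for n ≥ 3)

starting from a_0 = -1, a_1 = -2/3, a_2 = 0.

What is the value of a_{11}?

a_3 = -1·0 + -2·-2/3 + -3·-1 = 13/3
a_4 = -1·13/3 + -2·0 + -3·-2/3 = -7/3
a_5 = -1·-7/3 + -2·13/3 + -3·0 = -19/3
a_6 = -1·-19/3 + -2·-7/3 + -3·13/3 = -2
a_7 = -1·-2 + -2·-19/3 + -3·-7/3 = 65/3
a_8 = -1·65/3 + -2·-2 + -3·-19/3 = 4/3
a_9 = -1·4/3 + -2·65/3 + -3·-2 = -116/3
a_10 = -1·-116/3 + -2·4/3 + -3·65/3 = -29
a_11 = -1·-29 + -2·-116/3 + -3·4/3 = 307/3

307/3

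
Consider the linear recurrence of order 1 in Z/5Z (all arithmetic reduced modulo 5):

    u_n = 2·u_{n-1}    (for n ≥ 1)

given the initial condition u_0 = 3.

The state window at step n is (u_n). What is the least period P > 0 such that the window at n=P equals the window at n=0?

4

n=0: window = (3)
n=1: window = (1)
n=2: window = (2)
n=3: window = (4)
n=4: window = (3)
window at n=4 equals window at n=0 → period = 4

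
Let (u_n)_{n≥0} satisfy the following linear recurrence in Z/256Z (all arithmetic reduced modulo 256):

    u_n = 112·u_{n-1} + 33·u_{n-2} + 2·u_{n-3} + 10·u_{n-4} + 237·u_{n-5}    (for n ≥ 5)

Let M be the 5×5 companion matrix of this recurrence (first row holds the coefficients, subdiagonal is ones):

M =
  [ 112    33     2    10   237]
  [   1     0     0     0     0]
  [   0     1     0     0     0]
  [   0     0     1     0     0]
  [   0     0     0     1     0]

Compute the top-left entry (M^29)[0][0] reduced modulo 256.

(M^29)[0][0] is the top entry after applying M 29 times to the unit state (1, 0, 0, 0, 0). Equivalently it is h_{33} for the auxiliary sequence (h_n) obeying the same recurrence with h_4 = 1 and h_i = 0 for 0 ≤ i < 4:
h_5 = 112·1 + 33·0 + 2·0 + 10·0 + 237·0 = 112
h_6 = 112·112 + 33·1 + 2·0 + 10·0 + 237·0 = 33
h_7 = 112·33 + 33·112 + 2·1 + 10·0 + 237·0 = 226
h_8 = 112·226 + 33·33 + 2·112 + 10·1 + 237·0 = 11
h_9 = 112·11 + 33·226 + 2·33 + 10·112 + 237·1 = 129
h_10 = 112·129 + 33·11 + 2·226 + 10·33 + 237·112 = 153
h_11 = 112·153 + 33·129 + 2·11 + 10·226 + 237·33 = 8
h_12 = 112·8 + 33·153 + 2·129 + 10·11 + 237·226 = 227
h_13 = 112·227 + 33·8 + 2·153 + 10·129 + 237·11 = 195
h_14 = 112·195 + 33·227 + 2·8 + 10·153 + 237·129 = 10
h_15 = 112·10 + 33·195 + 2·227 + 10·8 + 237·153 = 62
h_16 = 112·62 + 33·10 + 2·195 + 10·227 + 237·8 = 54
h_17 = 112·54 + 33·62 + 2·10 + 10·195 + 237·227 = 119
h_18 = 112·119 + 33·54 + 2·62 + 10·10 + 237·195 = 109
h_19 = 112·109 + 33·119 + 2·54 + 10·62 + 237·10 = 33
h_20 = 112·33 + 33·109 + 2·119 + 10·54 + 237·62 = 237
h_21 = 112·237 + 33·33 + 2·109 + 10·119 + 237·54 = 111
h_22 = 112·111 + 33·237 + 2·33 + 10·109 + 237·119 = 204
h_23 = 112·204 + 33·111 + 2·237 + 10·33 + 237·109 = 156
h_24 = 112·156 + 33·204 + 2·111 + 10·237 + 237·33 = 57
h_25 = 112·57 + 33·156 + 2·204 + 10·111 + 237·237 = 99
h_26 = 112·99 + 33·57 + 2·156 + 10·204 + 237·111 = 156
h_27 = 112·156 + 33·99 + 2·57 + 10·156 + 237·204 = 105
h_28 = 112·105 + 33·156 + 2·99 + 10·57 + 237·156 = 120
h_29 = 112·120 + 33·105 + 2·156 + 10·99 + 237·57 = 228
h_30 = 112·228 + 33·120 + 2·105 + 10·156 + 237·99 = 201
h_31 = 112·201 + 33·228 + 2·120 + 10·105 + 237·156 = 202
h_32 = 112·202 + 33·201 + 2·228 + 10·120 + 237·105 = 246
h_33 = 112·246 + 33·202 + 2·201 + 10·228 + 237·120 = 60

60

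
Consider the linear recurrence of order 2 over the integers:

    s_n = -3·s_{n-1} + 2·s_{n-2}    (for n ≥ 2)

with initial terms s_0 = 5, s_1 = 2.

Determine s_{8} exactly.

s_2 = -3·2 + 2·5 = 4
s_3 = -3·4 + 2·2 = -8
s_4 = -3·-8 + 2·4 = 32
s_5 = -3·32 + 2·-8 = -112
s_6 = -3·-112 + 2·32 = 400
s_7 = -3·400 + 2·-112 = -1424
s_8 = -3·-1424 + 2·400 = 5072

5072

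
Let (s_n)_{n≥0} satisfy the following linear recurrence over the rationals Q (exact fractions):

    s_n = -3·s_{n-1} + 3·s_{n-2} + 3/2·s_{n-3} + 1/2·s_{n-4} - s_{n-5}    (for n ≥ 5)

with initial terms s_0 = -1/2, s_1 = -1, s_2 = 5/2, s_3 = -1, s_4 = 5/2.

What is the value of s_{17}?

-3374401579/64

s_5 = -3·5/2 + 3·-1 + 3/2·5/2 + 1/2·-1 + -1·-1/2 = -27/4
s_6 = -3·-27/4 + 3·5/2 + 3/2·-1 + 1/2·5/2 + -1·-1 = 57/2
s_7 = -3·57/2 + 3·-27/4 + 3/2·5/2 + 1/2·-1 + -1·5/2 = -105
s_8 = -3·-105 + 3·57/2 + 3/2·-27/4 + 1/2·5/2 + -1·-1 = 3141/8
s_9 = -3·3141/8 + 3·-105 + 3/2·57/2 + 1/2·-27/4 + -1·5/2 = -1456
s_10 = -3·-1456 + 3·3141/8 + 3/2·-105 + 1/2·57/2 + -1·-27/4 = 43275/8
s_11 = -3·43275/8 + 3·-1456 + 3/2·3141/8 + 1/2·-105 + -1·57/2 = -321411/16
s_12 = -3·-321411/16 + 3·43275/8 + 3/2·-1456 + 1/2·3141/8 + -1·-105 = 74610
s_13 = -3·74610 + 3·-321411/16 + 3/2·43275/8 + 1/2·-1456 + -1·3141/8 = -2216809/8
s_14 = -3·-2216809/8 + 3·74610 + 3/2·-321411/16 + 1/2·43275/8 + -1·-1456 = 32933177/32
s_15 = -3·32933177/32 + 3·-2216809/8 + 3/2·74610 + 1/2·-321411/16 + -1·43275/8 = -61157235/16
s_16 = -3·-61157235/16 + 3·32933177/32 + 3/2·-2216809/8 + 1/2·74610 + -1·-321411/16 = 454278669/32
s_17 = -3·454278669/32 + 3·-61157235/16 + 3/2·32933177/32 + 1/2·-2216809/8 + -1·74610 = -3374401579/64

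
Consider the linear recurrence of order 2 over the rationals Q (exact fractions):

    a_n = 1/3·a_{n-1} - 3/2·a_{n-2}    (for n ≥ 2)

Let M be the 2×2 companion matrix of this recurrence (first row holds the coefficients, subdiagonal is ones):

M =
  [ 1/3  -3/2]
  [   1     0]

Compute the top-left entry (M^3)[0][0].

(M^3)[0][0] is the top entry after applying M 3 times to the unit state (1, 0). Equivalently it is h_{4} for the auxiliary sequence (h_n) obeying the same recurrence with h_1 = 1 and h_i = 0 for 0 ≤ i < 1:
h_2 = 1/3·1 + -3/2·0 = 1/3
h_3 = 1/3·1/3 + -3/2·1 = -25/18
h_4 = 1/3·-25/18 + -3/2·1/3 = -26/27

-26/27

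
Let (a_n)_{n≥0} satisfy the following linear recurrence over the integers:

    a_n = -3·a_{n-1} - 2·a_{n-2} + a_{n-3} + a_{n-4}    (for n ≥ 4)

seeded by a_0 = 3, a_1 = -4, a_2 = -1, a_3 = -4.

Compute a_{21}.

a_4 = -3·-4 + -2·-1 + 1·-4 + 1·3 = 13
a_5 = -3·13 + -2·-4 + 1·-1 + 1·-4 = -36
a_6 = -3·-36 + -2·13 + 1·-4 + 1·-1 = 77
a_7 = -3·77 + -2·-36 + 1·13 + 1·-4 = -150
a_8 = -3·-150 + -2·77 + 1·-36 + 1·13 = 273
a_9 = -3·273 + -2·-150 + 1·77 + 1·-36 = -478
a_10 = -3·-478 + -2·273 + 1·-150 + 1·77 = 815
a_11 = -3·815 + -2·-478 + 1·273 + 1·-150 = -1366
a_12 = -3·-1366 + -2·815 + 1·-478 + 1·273 = 2263
a_13 = -3·2263 + -2·-1366 + 1·815 + 1·-478 = -3720
a_14 = -3·-3720 + -2·2263 + 1·-1366 + 1·815 = 6083
a_15 = -3·6083 + -2·-3720 + 1·2263 + 1·-1366 = -9912
a_16 = -3·-9912 + -2·6083 + 1·-3720 + 1·2263 = 16113
a_17 = -3·16113 + -2·-9912 + 1·6083 + 1·-3720 = -26152
a_18 = -3·-26152 + -2·16113 + 1·-9912 + 1·6083 = 42401
a_19 = -3·42401 + -2·-26152 + 1·16113 + 1·-9912 = -68698
a_20 = -3·-68698 + -2·42401 + 1·-26152 + 1·16113 = 111253
a_21 = -3·111253 + -2·-68698 + 1·42401 + 1·-26152 = -180114

-180114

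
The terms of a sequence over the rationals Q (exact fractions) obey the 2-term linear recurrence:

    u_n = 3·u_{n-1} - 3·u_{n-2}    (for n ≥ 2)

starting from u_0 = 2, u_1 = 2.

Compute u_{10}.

486

u_2 = 3·2 + -3·2 = 0
u_3 = 3·0 + -3·2 = -6
u_4 = 3·-6 + -3·0 = -18
u_5 = 3·-18 + -3·-6 = -36
u_6 = 3·-36 + -3·-18 = -54
u_7 = 3·-54 + -3·-36 = -54
u_8 = 3·-54 + -3·-54 = 0
u_9 = 3·0 + -3·-54 = 162
u_10 = 3·162 + -3·0 = 486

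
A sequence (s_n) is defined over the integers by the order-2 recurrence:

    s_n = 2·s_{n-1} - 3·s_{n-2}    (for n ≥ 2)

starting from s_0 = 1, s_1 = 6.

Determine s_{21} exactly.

s_2 = 2·6 + -3·1 = 9
s_3 = 2·9 + -3·6 = 0
s_4 = 2·0 + -3·9 = -27
s_5 = 2·-27 + -3·0 = -54
s_6 = 2·-54 + -3·-27 = -27
s_7 = 2·-27 + -3·-54 = 108
s_8 = 2·108 + -3·-27 = 297
s_9 = 2·297 + -3·108 = 270
s_10 = 2·270 + -3·297 = -351
s_11 = 2·-351 + -3·270 = -1512
s_12 = 2·-1512 + -3·-351 = -1971
s_13 = 2·-1971 + -3·-1512 = 594
s_14 = 2·594 + -3·-1971 = 7101
s_15 = 2·7101 + -3·594 = 12420
s_16 = 2·12420 + -3·7101 = 3537
s_17 = 2·3537 + -3·12420 = -30186
s_18 = 2·-30186 + -3·3537 = -70983
s_19 = 2·-70983 + -3·-30186 = -51408
s_20 = 2·-51408 + -3·-70983 = 110133
s_21 = 2·110133 + -3·-51408 = 374490

374490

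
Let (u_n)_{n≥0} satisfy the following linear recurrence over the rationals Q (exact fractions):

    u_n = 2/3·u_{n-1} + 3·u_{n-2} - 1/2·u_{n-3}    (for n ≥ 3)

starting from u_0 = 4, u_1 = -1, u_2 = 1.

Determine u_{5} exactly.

-707/54

u_3 = 2/3·1 + 3·-1 + -1/2·4 = -13/3
u_4 = 2/3·-13/3 + 3·1 + -1/2·-1 = 11/18
u_5 = 2/3·11/18 + 3·-13/3 + -1/2·1 = -707/54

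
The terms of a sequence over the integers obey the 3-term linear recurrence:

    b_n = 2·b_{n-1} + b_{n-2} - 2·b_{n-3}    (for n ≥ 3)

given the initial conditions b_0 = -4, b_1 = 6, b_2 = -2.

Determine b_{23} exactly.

b_3 = 2·-2 + 1·6 + -2·-4 = 10
b_4 = 2·10 + 1·-2 + -2·6 = 6
b_5 = 2·6 + 1·10 + -2·-2 = 26
b_6 = 2·26 + 1·6 + -2·10 = 38
b_7 = 2·38 + 1·26 + -2·6 = 90
b_8 = 2·90 + 1·38 + -2·26 = 166
b_9 = 2·166 + 1·90 + -2·38 = 346
b_10 = 2·346 + 1·166 + -2·90 = 678
b_11 = 2·678 + 1·346 + -2·166 = 1370
b_12 = 2·1370 + 1·678 + -2·346 = 2726
b_13 = 2·2726 + 1·1370 + -2·678 = 5466
b_14 = 2·5466 + 1·2726 + -2·1370 = 10918
b_15 = 2·10918 + 1·5466 + -2·2726 = 21850
b_16 = 2·21850 + 1·10918 + -2·5466 = 43686
b_17 = 2·43686 + 1·21850 + -2·10918 = 87386
b_18 = 2·87386 + 1·43686 + -2·21850 = 174758
b_19 = 2·174758 + 1·87386 + -2·43686 = 349530
b_20 = 2·349530 + 1·174758 + -2·87386 = 699046
b_21 = 2·699046 + 1·349530 + -2·174758 = 1398106
b_22 = 2·1398106 + 1·699046 + -2·349530 = 2796198
b_23 = 2·2796198 + 1·1398106 + -2·699046 = 5592410

5592410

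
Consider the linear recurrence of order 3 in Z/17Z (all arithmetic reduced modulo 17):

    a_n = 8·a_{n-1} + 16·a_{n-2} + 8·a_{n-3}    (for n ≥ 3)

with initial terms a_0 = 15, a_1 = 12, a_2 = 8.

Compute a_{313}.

12

a_3 = 8·8 + 16·12 + 8·15 = 2
a_4 = 8·2 + 16·8 + 8·12 = 2
a_5 = 8·2 + 16·2 + 8·8 = 10
a_6 = 8·10 + 16·2 + 8·2 = 9
a_7 = 8·9 + 16·10 + 8·2 = 10
a_8 = 8·10 + 16·9 + 8·10 = 15
a_9 = 8·15 + 16·10 + 8·9 = 12
a_10 = 8·12 + 16·15 + 8·10 = 8
(a_8, a_9, a_10) = (15, 12, 8) = (a_0, a_1, a_2), so the sequence has period 8.
313 ≡ 1 (mod 8), hence a_313 = a_1 = 12.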